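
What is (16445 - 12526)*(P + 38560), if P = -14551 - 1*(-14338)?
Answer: 150281893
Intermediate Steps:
P = -213 (P = -14551 + 14338 = -213)
(16445 - 12526)*(P + 38560) = (16445 - 12526)*(-213 + 38560) = 3919*38347 = 150281893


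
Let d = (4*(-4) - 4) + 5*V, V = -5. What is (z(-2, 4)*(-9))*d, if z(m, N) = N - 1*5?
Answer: -405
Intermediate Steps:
d = -45 (d = (4*(-4) - 4) + 5*(-5) = (-16 - 4) - 25 = -20 - 25 = -45)
z(m, N) = -5 + N (z(m, N) = N - 5 = -5 + N)
(z(-2, 4)*(-9))*d = ((-5 + 4)*(-9))*(-45) = -1*(-9)*(-45) = 9*(-45) = -405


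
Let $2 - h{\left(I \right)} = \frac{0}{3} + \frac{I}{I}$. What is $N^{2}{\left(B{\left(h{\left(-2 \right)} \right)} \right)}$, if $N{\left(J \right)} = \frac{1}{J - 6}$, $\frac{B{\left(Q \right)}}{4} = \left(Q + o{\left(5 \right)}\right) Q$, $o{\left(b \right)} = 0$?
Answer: $\frac{1}{4} \approx 0.25$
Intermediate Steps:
$h{\left(I \right)} = 1$ ($h{\left(I \right)} = 2 - \left(\frac{0}{3} + \frac{I}{I}\right) = 2 - \left(0 \cdot \frac{1}{3} + 1\right) = 2 - \left(0 + 1\right) = 2 - 1 = 1$)
$B{\left(Q \right)} = 4 Q^{2}$ ($B{\left(Q \right)} = 4 \left(Q + 0\right) Q = 4 Q Q = 4 Q^{2}$)
$N{\left(J \right)} = \frac{1}{-6 + J}$
$N^{2}{\left(B{\left(h{\left(-2 \right)} \right)} \right)} = \left(\frac{1}{-6 + 4 \cdot 1^{2}}\right)^{2} = \left(\frac{1}{-6 + 4 \cdot 1}\right)^{2} = \left(\frac{1}{-6 + 4}\right)^{2} = \left(\frac{1}{-2}\right)^{2} = \left(- \frac{1}{2}\right)^{2} = \frac{1}{4}$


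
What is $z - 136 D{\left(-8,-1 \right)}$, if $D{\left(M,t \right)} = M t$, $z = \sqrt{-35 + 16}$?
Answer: $-1088 + i \sqrt{19} \approx -1088.0 + 4.3589 i$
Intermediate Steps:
$z = i \sqrt{19}$ ($z = \sqrt{-19} = i \sqrt{19} \approx 4.3589 i$)
$z - 136 D{\left(-8,-1 \right)} = i \sqrt{19} - 136 \left(\left(-8\right) \left(-1\right)\right) = i \sqrt{19} - 1088 = -1088 + i \sqrt{19}$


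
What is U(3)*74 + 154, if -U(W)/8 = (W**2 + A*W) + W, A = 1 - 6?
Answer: 1930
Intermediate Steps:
A = -5
U(W) = -8*W**2 + 32*W (U(W) = -8*((W**2 - 5*W) + W) = -8*(W**2 - 4*W) = -8*W**2 + 32*W)
U(3)*74 + 154 = (8*3*(4 - 1*3))*74 + 154 = (8*3*(4 - 3))*74 + 154 = (8*3*1)*74 + 154 = 24*74 + 154 = 1776 + 154 = 1930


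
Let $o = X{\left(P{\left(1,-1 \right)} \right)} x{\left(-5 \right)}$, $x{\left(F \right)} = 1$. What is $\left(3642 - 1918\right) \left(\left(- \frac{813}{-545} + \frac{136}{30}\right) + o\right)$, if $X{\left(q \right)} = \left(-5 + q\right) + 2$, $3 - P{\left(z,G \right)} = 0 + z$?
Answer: $\frac{14164384}{1635} \approx 8663.2$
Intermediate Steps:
$P{\left(z,G \right)} = 3 - z$ ($P{\left(z,G \right)} = 3 - \left(0 + z\right) = 3 - z$)
$X{\left(q \right)} = -3 + q$
$o = -1$ ($o = \left(-3 + \left(3 - 1\right)\right) 1 = \left(-3 + 2\right) 1 = \left(-1\right) 1 = -1$)
$\left(3642 - 1918\right) \left(\left(- \frac{813}{-545} + \frac{136}{30}\right) + o\right) = \left(3642 - 1918\right) \left(\left(- \frac{813}{-545} + \frac{136}{30}\right) - 1\right) = 1724 \left(\left(\left(-813\right) \left(- \frac{1}{545}\right) + 136 \cdot \frac{1}{30}\right) - 1\right) = 1724 \left(\left(\frac{813}{545} + \frac{68}{15}\right) - 1\right) = 1724 \left(\frac{9851}{1635} - 1\right) = 1724 \cdot \frac{8216}{1635} = \frac{14164384}{1635}$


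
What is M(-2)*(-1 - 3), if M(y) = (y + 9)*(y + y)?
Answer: 112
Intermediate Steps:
M(y) = 2*y*(9 + y) (M(y) = (9 + y)*(2*y) = 2*y*(9 + y))
M(-2)*(-1 - 3) = (2*(-2)*(9 - 2))*(-1 - 3) = (2*(-2)*7)*(-4) = -28*(-4) = 112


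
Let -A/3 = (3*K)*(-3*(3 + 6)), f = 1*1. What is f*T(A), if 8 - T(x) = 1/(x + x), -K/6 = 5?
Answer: 116641/14580 ≈ 8.0001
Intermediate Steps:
K = -30 (K = -6*5 = -30)
f = 1
A = -7290 (A = -3*3*(-30)*(-3*(3 + 6)) = -(-270)*(-3*9) = -(-270)*(-27) = -3*2430 = -7290)
T(x) = 8 - 1/(2*x) (T(x) = 8 - 1/(x + x) = 8 - 1/(2*x))
f*T(A) = 1*(8 - ½/(-7290)) = 1*(8 - ½*(-1/7290)) = 1*(8 + 1/14580) = 1*(116641/14580) = 116641/14580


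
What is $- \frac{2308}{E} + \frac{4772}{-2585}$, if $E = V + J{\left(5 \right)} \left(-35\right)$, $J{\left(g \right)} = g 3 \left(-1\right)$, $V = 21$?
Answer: $- \frac{4285846}{705705} \approx -6.0731$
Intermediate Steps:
$J{\left(g \right)} = - 3 g$ ($J{\left(g \right)} = 3 g \left(-1\right) = - 3 g$)
$E = 546$ ($E = 21 + \left(-3\right) 5 \left(-35\right) = 21 - -525 = 21 + 525 = 546$)
$- \frac{2308}{E} + \frac{4772}{-2585} = - \frac{2308}{546} + \frac{4772}{-2585} = \left(-2308\right) \frac{1}{546} + 4772 \left(- \frac{1}{2585}\right) = - \frac{1154}{273} - \frac{4772}{2585} = - \frac{4285846}{705705}$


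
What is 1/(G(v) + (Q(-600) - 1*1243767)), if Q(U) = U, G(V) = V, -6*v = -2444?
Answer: -3/3731879 ≈ -8.0388e-7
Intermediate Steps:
v = 1222/3 (v = -1/6*(-2444) = 1222/3 ≈ 407.33)
1/(G(v) + (Q(-600) - 1*1243767)) = 1/(1222/3 + (-600 - 1*1243767)) = 1/(1222/3 + (-600 - 1243767)) = 1/(1222/3 - 1244367) = 1/(-3731879/3) = -3/3731879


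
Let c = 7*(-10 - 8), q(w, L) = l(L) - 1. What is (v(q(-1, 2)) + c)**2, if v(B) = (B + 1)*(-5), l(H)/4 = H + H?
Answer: 42436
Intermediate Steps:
l(H) = 8*H (l(H) = 4*(H + H) = 4*(2*H) = 8*H)
q(w, L) = -1 + 8*L (q(w, L) = 8*L - 1 = -1 + 8*L)
v(B) = -5 - 5*B (v(B) = (1 + B)*(-5) = -5 - 5*B)
c = -126 (c = 7*(-18) = -126)
(v(q(-1, 2)) + c)**2 = ((-5 - 5*(-1 + 8*2)) - 126)**2 = ((-5 - 5*(-1 + 16)) - 126)**2 = ((-5 - 5*15) - 126)**2 = ((-5 - 75) - 126)**2 = (-80 - 126)**2 = (-206)**2 = 42436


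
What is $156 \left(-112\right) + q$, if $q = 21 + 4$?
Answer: $-17447$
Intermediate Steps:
$q = 25$
$156 \left(-112\right) + q = 156 \left(-112\right) + 25 = -17472 + 25 = -17447$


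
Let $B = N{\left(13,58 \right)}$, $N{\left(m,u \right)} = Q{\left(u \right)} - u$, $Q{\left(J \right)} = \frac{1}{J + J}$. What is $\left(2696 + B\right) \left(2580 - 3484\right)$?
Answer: $- \frac{69158034}{29} \approx -2.3848 \cdot 10^{6}$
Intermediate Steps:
$Q{\left(J \right)} = \frac{1}{2 J}$
$N{\left(m,u \right)} = \frac{1}{2 u} - u$
$B = - \frac{6727}{116}$ ($B = \frac{1}{2 \cdot 58} - 58 = \frac{1}{2} \cdot \frac{1}{58} - 58 = \frac{1}{116} - 58 = - \frac{6727}{116} \approx -57.991$)
$\left(2696 + B\right) \left(2580 - 3484\right) = \left(2696 - \frac{6727}{116}\right) \left(2580 - 3484\right) = \frac{306009}{116} \left(-904\right) = - \frac{69158034}{29}$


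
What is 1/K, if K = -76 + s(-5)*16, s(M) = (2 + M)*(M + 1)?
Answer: 1/116 ≈ 0.0086207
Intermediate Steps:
s(M) = (1 + M)*(2 + M) (s(M) = (2 + M)*(1 + M) = (1 + M)*(2 + M))
K = 116 (K = -76 + (2 + (-5)² + 3*(-5))*16 = -76 + (2 + 25 - 15)*16 = -76 + 12*16 = -76 + 192 = 116)
1/K = 1/116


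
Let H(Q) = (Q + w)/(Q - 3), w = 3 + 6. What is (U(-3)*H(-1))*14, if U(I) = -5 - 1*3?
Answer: 224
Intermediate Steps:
w = 9
U(I) = -8 (U(I) = -5 - 3 = -8)
H(Q) = (9 + Q)/(-3 + Q) (H(Q) = (Q + 9)/(Q - 3) = (9 + Q)/(-3 + Q))
(U(-3)*H(-1))*14 = -8*(9 - 1)/(-3 - 1)*14 = -8*8/(-4)*14 = -(-2)*8*14 = -8*(-2)*14 = 16*14 = 224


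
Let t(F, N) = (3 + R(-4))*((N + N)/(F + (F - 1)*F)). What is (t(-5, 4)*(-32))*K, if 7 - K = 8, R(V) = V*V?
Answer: 4864/25 ≈ 194.56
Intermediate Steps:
R(V) = V**2
K = -1 (K = 7 - 1*8 = 7 - 8 = -1)
t(F, N) = 38*N/(F + F*(-1 + F)) (t(F, N) = (3 + (-4)**2)*((N + N)/(F + (F - 1)*F)) = (3 + 16)*((2*N)/(F + (-1 + F)*F)) = 19*((2*N)/(F + F*(-1 + F))) = 19*(2*N/(F + F*(-1 + F))) = 38*N/(F + F*(-1 + F)))
(t(-5, 4)*(-32))*K = ((38*4/(-5)**2)*(-32))*(-1) = ((38*4*(1/25))*(-32))*(-1) = ((152/25)*(-32))*(-1) = -4864/25*(-1) = 4864/25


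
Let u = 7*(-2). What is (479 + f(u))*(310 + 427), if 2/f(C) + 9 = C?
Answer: 8118055/23 ≈ 3.5296e+5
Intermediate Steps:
u = -14
f(C) = 2/(-9 + C)
(479 + f(u))*(310 + 427) = (479 + 2/(-9 - 14))*(310 + 427) = (479 + 2/(-23))*737 = (479 + 2*(-1/23))*737 = (479 - 2/23)*737 = (11015/23)*737 = 8118055/23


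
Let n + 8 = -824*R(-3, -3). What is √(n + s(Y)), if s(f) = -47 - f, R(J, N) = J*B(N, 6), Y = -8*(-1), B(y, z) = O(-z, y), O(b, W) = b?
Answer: 3*I*√1655 ≈ 122.05*I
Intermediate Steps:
B(y, z) = -z
Y = 8
R(J, N) = -6*J (R(J, N) = J*(-1*6) = J*(-6) = -6*J)
n = -14840 (n = -8 - (-4944)*(-3) = -8 - 824*18 = -8 - 14832 = -14840)
√(n + s(Y)) = √(-14840 + (-47 - 1*8)) = √(-14840 + (-47 - 8)) = √(-14840 - 55) = √(-14895) = 3*I*√1655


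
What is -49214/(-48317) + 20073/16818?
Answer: 599182731/270865102 ≈ 2.2121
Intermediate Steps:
-49214/(-48317) + 20073/16818 = -49214*(-1/48317) + 20073*(1/16818) = 49214/48317 + 6691/5606 = 599182731/270865102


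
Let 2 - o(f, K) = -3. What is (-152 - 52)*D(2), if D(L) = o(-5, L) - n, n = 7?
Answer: 408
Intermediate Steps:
o(f, K) = 5 (o(f, K) = 2 - 1*(-3) = 2 + 3 = 5)
D(L) = -2 (D(L) = 5 - 1*7 = 5 - 7 = -2)
(-152 - 52)*D(2) = (-152 - 52)*(-2) = -204*(-2) = 408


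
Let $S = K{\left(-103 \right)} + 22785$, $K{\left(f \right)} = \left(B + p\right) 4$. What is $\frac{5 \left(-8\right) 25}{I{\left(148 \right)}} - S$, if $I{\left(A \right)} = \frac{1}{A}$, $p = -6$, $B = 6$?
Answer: $-170785$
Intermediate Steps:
$K{\left(f \right)} = 0$ ($K{\left(f \right)} = \left(6 - 6\right) 4 = 0 \cdot 4 = 0$)
$S = 22785$ ($S = 0 + 22785 = 22785$)
$\frac{5 \left(-8\right) 25}{I{\left(148 \right)}} - S = \frac{5 \left(-8\right) 25}{\frac{1}{148}} - 22785 = \left(-40\right) 25 \frac{1}{\frac{1}{148}} - 22785 = \left(-1000\right) 148 - 22785 = -148000 - 22785 = -170785$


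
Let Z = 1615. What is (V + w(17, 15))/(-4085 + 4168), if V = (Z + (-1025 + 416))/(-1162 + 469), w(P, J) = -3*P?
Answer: -36349/57519 ≈ -0.63195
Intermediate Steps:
V = -1006/693 (V = (1615 + (-1025 + 416))/(-1162 + 469) = (1615 - 609)/(-693) = 1006*(-1/693) = -1006/693 ≈ -1.4517)
(V + w(17, 15))/(-4085 + 4168) = (-1006/693 - 3*17)/(-4085 + 4168) = (-1006/693 - 51)/83 = -36349/693*1/83 = -36349/57519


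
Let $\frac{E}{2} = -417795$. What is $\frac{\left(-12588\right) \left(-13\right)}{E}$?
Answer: $- \frac{27274}{139265} \approx -0.19584$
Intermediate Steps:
$E = -835590$ ($E = 2 \left(-417795\right) = -835590$)
$\frac{\left(-12588\right) \left(-13\right)}{E} = \frac{\left(-12588\right) \left(-13\right)}{-835590} = 163644 \left(- \frac{1}{835590}\right) = - \frac{27274}{139265}$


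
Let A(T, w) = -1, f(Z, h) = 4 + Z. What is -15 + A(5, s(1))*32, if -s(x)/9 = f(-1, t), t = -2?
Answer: -47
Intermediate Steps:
s(x) = -27 (s(x) = -9*(4 - 1) = -9*3 = -27)
-15 + A(5, s(1))*32 = -15 - 1*32 = -15 - 32 = -47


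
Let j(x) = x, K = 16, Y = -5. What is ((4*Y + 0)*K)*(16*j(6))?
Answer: -30720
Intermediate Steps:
((4*Y + 0)*K)*(16*j(6)) = ((4*(-5) + 0)*16)*(16*6) = ((-20 + 0)*16)*96 = -20*16*96 = -320*96 = -30720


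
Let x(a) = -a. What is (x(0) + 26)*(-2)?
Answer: -52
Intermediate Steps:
(x(0) + 26)*(-2) = (-1*0 + 26)*(-2) = (0 + 26)*(-2) = 26*(-2) = -52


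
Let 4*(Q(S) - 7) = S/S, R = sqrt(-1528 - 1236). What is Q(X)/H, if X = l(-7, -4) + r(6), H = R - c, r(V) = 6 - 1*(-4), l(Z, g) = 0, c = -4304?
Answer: 7801/4631795 - 29*I*sqrt(691)/37054360 ≈ 0.0016842 - 2.0573e-5*I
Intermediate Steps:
r(V) = 10 (r(V) = 6 + 4 = 10)
R = 2*I*sqrt(691) (R = sqrt(-2764) = 2*I*sqrt(691) ≈ 52.574*I)
H = 4304 + 2*I*sqrt(691) (H = 2*I*sqrt(691) - 1*(-4304) = 2*I*sqrt(691) + 4304 = 4304 + 2*I*sqrt(691) ≈ 4304.0 + 52.574*I)
X = 10 (X = 0 + 10 = 10)
Q(S) = 29/4 (Q(S) = 7 + (S/S)/4 = 7 + (1/4)*1 = 7 + 1/4 = 29/4)
Q(X)/H = 29/(4*(4304 + 2*I*sqrt(691)))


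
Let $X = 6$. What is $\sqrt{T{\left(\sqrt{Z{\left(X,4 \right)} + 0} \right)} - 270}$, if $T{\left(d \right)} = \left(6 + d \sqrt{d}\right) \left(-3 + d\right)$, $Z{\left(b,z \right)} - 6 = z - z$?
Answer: $\sqrt{-288 - 3 \cdot 6^{\frac{3}{4}} + 6 \sqrt{6} + 6 \sqrt[4]{6}} \approx 16.596 i$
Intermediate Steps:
$Z{\left(b,z \right)} = 6$ ($Z{\left(b,z \right)} = 6 + \left(z - z\right) = 6 + 0 = 6$)
$T{\left(d \right)} = \left(-3 + d\right) \left(6 + d^{\frac{3}{2}}\right)$ ($T{\left(d \right)} = \left(6 + d^{\frac{3}{2}}\right) \left(-3 + d\right) = \left(-3 + d\right) \left(6 + d^{\frac{3}{2}}\right)$)
$\sqrt{T{\left(\sqrt{Z{\left(X,4 \right)} + 0} \right)} - 270} = \sqrt{\left(-18 + \left(\sqrt{6 + 0}\right)^{\frac{5}{2}} - 3 \left(\sqrt{6 + 0}\right)^{\frac{3}{2}} + 6 \sqrt{6 + 0}\right) - 270} = \sqrt{\left(-18 + \left(\sqrt{6}\right)^{\frac{5}{2}} - 3 \left(\sqrt{6}\right)^{\frac{3}{2}} + 6 \sqrt{6}\right) - 270} = \sqrt{\left(-18 + 6 \sqrt[4]{6} - 3 \cdot 6^{\frac{3}{4}} + 6 \sqrt{6}\right) - 270} = \sqrt{\left(-18 - 3 \cdot 6^{\frac{3}{4}} + 6 \sqrt{6} + 6 \sqrt[4]{6}\right) - 270} = \sqrt{-288 - 3 \cdot 6^{\frac{3}{4}} + 6 \sqrt{6} + 6 \sqrt[4]{6}}$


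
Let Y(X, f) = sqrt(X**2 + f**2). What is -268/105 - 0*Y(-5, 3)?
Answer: -268/105 ≈ -2.5524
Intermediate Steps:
-268/105 - 0*Y(-5, 3) = -268/105 - 0*sqrt((-5)**2 + 3**2) = -268*1/105 - 0*sqrt(25 + 9) = -268/105 - 0*sqrt(34) = -268/105 - 1*0 = -268/105 + 0 = -268/105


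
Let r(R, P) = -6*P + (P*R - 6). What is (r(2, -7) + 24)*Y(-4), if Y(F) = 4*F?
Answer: -736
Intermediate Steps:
r(R, P) = -6 - 6*P + P*R (r(R, P) = -6*P + (-6 + P*R) = -6 - 6*P + P*R)
(r(2, -7) + 24)*Y(-4) = ((-6 - 6*(-7) - 7*2) + 24)*(4*(-4)) = ((-6 + 42 - 14) + 24)*(-16) = (22 + 24)*(-16) = 46*(-16) = -736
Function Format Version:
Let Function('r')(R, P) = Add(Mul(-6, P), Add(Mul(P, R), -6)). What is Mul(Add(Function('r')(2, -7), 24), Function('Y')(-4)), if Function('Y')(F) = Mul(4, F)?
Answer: -736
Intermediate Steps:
Function('r')(R, P) = Add(-6, Mul(-6, P), Mul(P, R)) (Function('r')(R, P) = Add(Mul(-6, P), Add(-6, Mul(P, R))) = Add(-6, Mul(-6, P), Mul(P, R)))
Mul(Add(Function('r')(2, -7), 24), Function('Y')(-4)) = Mul(Add(Add(-6, Mul(-6, -7), Mul(-7, 2)), 24), Mul(4, -4)) = Mul(Add(Add(-6, 42, -14), 24), -16) = Mul(Add(22, 24), -16) = Mul(46, -16) = -736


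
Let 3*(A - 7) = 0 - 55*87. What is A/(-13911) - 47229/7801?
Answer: -644614631/108519711 ≈ -5.9401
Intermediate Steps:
A = -1588 (A = 7 + (0 - 55*87)/3 = 7 + (0 - 4785)/3 = 7 + (1/3)*(-4785) = 7 - 1595 = -1588)
A/(-13911) - 47229/7801 = -1588/(-13911) - 47229/7801 = -1588*(-1/13911) - 47229*1/7801 = 1588/13911 - 47229/7801 = -644614631/108519711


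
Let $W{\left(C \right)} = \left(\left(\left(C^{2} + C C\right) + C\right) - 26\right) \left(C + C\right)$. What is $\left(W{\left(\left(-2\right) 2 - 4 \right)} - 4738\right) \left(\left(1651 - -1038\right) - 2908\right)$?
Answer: $1366998$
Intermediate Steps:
$W{\left(C \right)} = 2 C \left(-26 + C + 2 C^{2}\right)$ ($W{\left(C \right)} = \left(\left(\left(C^{2} + C^{2}\right) + C\right) - 26\right) 2 C = \left(\left(2 C^{2} + C\right) - 26\right) 2 C = \left(\left(C + 2 C^{2}\right) - 26\right) 2 C = \left(-26 + C + 2 C^{2}\right) 2 C = 2 C \left(-26 + C + 2 C^{2}\right)$)
$\left(W{\left(\left(-2\right) 2 - 4 \right)} - 4738\right) \left(\left(1651 - -1038\right) - 2908\right) = \left(2 \left(\left(-2\right) 2 - 4\right) \left(-26 - 8 + 2 \left(\left(-2\right) 2 - 4\right)^{2}\right) - 4738\right) \left(\left(1651 - -1038\right) - 2908\right) = \left(2 \left(-4 - 4\right) \left(-26 - 8 + 2 \left(-4 - 4\right)^{2}\right) - 4738\right) \left(\left(1651 + 1038\right) - 2908\right) = \left(2 \left(-8\right) \left(-26 - 8 + 2 \left(-8\right)^{2}\right) - 4738\right) \left(2689 - 2908\right) = \left(2 \left(-8\right) \left(-26 - 8 + 2 \cdot 64\right) - 4738\right) \left(-219\right) = \left(2 \left(-8\right) \left(-26 - 8 + 128\right) - 4738\right) \left(-219\right) = \left(2 \left(-8\right) 94 - 4738\right) \left(-219\right) = \left(-1504 - 4738\right) \left(-219\right) = \left(-6242\right) \left(-219\right) = 1366998$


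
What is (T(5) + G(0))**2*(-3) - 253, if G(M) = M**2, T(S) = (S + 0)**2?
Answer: -2128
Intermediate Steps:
T(S) = S**2
(T(5) + G(0))**2*(-3) - 253 = (5**2 + 0**2)**2*(-3) - 253 = (25 + 0)**2*(-3) - 253 = 25**2*(-3) - 253 = 625*(-3) - 253 = -1875 - 253 = -2128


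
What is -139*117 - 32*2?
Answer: -16327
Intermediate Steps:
-139*117 - 32*2 = -16263 - 64 = -16327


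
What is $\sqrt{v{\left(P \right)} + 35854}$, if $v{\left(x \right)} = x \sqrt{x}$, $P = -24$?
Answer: $\sqrt{35854 - 48 i \sqrt{6}} \approx 189.35 - 0.3105 i$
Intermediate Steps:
$v{\left(x \right)} = x^{\frac{3}{2}}$
$\sqrt{v{\left(P \right)} + 35854} = \sqrt{\left(-24\right)^{\frac{3}{2}} + 35854} = \sqrt{- 48 i \sqrt{6} + 35854} = \sqrt{35854 - 48 i \sqrt{6}}$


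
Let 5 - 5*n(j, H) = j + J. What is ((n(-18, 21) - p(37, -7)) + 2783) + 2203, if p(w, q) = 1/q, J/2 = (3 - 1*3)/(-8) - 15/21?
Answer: 174686/35 ≈ 4991.0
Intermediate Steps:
J = -10/7 (J = 2*((3 - 1*3)/(-8) - 15/21) = 2*((3 - 3)*(-⅛) - 15*1/21) = 2*(0*(-⅛) - 5/7) = 2*(0 - 5/7) = 2*(-5/7) = -10/7 ≈ -1.4286)
n(j, H) = 9/7 - j/5 (n(j, H) = 1 - (j - 10/7)/5 = 1 - (-10/7 + j)/5 = 1 + (2/7 - j/5) = 9/7 - j/5)
((n(-18, 21) - p(37, -7)) + 2783) + 2203 = (((9/7 - ⅕*(-18)) - 1/(-7)) + 2783) + 2203 = (((9/7 + 18/5) - 1*(-⅐)) + 2783) + 2203 = ((171/35 + ⅐) + 2783) + 2203 = (176/35 + 2783) + 2203 = 97581/35 + 2203 = 174686/35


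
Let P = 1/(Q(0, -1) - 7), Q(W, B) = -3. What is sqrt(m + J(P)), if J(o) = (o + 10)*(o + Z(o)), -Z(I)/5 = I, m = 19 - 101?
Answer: I*sqrt(1951)/5 ≈ 8.834*I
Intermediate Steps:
m = -82
Z(I) = -5*I
P = -1/10 (P = 1/(-3 - 7) = 1/(-10) = -1/10 ≈ -0.10000)
J(o) = -4*o*(10 + o) (J(o) = (o + 10)*(o - 5*o) = (10 + o)*(-4*o) = -4*o*(10 + o))
sqrt(m + J(P)) = sqrt(-82 + 4*(-1/10)*(-10 - 1*(-1/10))) = sqrt(-82 + 4*(-1/10)*(-10 + 1/10)) = sqrt(-82 + 4*(-1/10)*(-99/10)) = sqrt(-82 + 99/25) = sqrt(-1951/25) = I*sqrt(1951)/5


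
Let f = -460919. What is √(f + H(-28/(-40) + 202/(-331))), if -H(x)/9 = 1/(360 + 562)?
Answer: I*√391819875494/922 ≈ 678.91*I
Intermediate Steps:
H(x) = -9/922 (H(x) = -9/(360 + 562) = -9/922)
√(f + H(-28/(-40) + 202/(-331))) = √(-460919 - 9/922) = √(-424967327/922) = I*√391819875494/922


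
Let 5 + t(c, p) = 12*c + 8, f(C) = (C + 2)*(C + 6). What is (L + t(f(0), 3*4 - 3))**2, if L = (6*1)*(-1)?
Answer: 19881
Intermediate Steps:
f(C) = (2 + C)*(6 + C)
t(c, p) = 3 + 12*c (t(c, p) = -5 + (12*c + 8) = -5 + (8 + 12*c) = 3 + 12*c)
L = -6 (L = 6*(-1) = -6)
(L + t(f(0), 3*4 - 3))**2 = (-6 + (3 + 12*(12 + 0**2 + 8*0)))**2 = (-6 + (3 + 12*(12 + 0 + 0)))**2 = (-6 + (3 + 12*12))**2 = (-6 + (3 + 144))**2 = (-6 + 147)**2 = 141**2 = 19881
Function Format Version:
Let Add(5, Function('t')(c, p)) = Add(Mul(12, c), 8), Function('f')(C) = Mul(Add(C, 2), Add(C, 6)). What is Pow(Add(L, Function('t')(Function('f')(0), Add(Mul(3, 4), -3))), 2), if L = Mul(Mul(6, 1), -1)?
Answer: 19881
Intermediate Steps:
Function('f')(C) = Mul(Add(2, C), Add(6, C))
Function('t')(c, p) = Add(3, Mul(12, c)) (Function('t')(c, p) = Add(-5, Add(Mul(12, c), 8)) = Add(-5, Add(8, Mul(12, c))) = Add(3, Mul(12, c)))
L = -6 (L = Mul(6, -1) = -6)
Pow(Add(L, Function('t')(Function('f')(0), Add(Mul(3, 4), -3))), 2) = Pow(Add(-6, Add(3, Mul(12, Add(12, Pow(0, 2), Mul(8, 0))))), 2) = Pow(Add(-6, Add(3, Mul(12, Add(12, 0, 0)))), 2) = Pow(Add(-6, Add(3, Mul(12, 12))), 2) = Pow(Add(-6, Add(3, 144)), 2) = Pow(Add(-6, 147), 2) = Pow(141, 2) = 19881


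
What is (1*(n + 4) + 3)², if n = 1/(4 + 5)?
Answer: 4096/81 ≈ 50.568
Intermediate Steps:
n = ⅑ (n = 1/9 = ⅑ ≈ 0.11111)
(1*(n + 4) + 3)² = (1*(⅑ + 4) + 3)² = (1*(37/9) + 3)² = (37/9 + 3)² = (64/9)² = 4096/81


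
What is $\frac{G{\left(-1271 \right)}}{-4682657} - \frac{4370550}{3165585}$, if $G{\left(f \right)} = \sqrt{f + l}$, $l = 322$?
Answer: $- \frac{291370}{211039} - \frac{i \sqrt{949}}{4682657} \approx -1.3806 - 6.5787 \cdot 10^{-6} i$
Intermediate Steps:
$G{\left(f \right)} = \sqrt{322 + f}$ ($G{\left(f \right)} = \sqrt{f + 322} = \sqrt{322 + f}$)
$\frac{G{\left(-1271 \right)}}{-4682657} - \frac{4370550}{3165585} = \frac{\sqrt{322 - 1271}}{-4682657} - \frac{4370550}{3165585} = \sqrt{-949} \left(- \frac{1}{4682657}\right) - \frac{291370}{211039} = i \sqrt{949} \left(- \frac{1}{4682657}\right) - \frac{291370}{211039} = - \frac{i \sqrt{949}}{4682657} - \frac{291370}{211039} = - \frac{291370}{211039} - \frac{i \sqrt{949}}{4682657}$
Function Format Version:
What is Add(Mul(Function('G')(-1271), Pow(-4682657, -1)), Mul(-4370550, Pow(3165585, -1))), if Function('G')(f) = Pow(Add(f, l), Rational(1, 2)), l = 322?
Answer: Add(Rational(-291370, 211039), Mul(Rational(-1, 4682657), I, Pow(949, Rational(1, 2)))) ≈ Add(-1.3806, Mul(-6.5787e-6, I))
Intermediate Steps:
Function('G')(f) = Pow(Add(322, f), Rational(1, 2)) (Function('G')(f) = Pow(Add(f, 322), Rational(1, 2)) = Pow(Add(322, f), Rational(1, 2)))
Add(Mul(Function('G')(-1271), Pow(-4682657, -1)), Mul(-4370550, Pow(3165585, -1))) = Add(Mul(Pow(Add(322, -1271), Rational(1, 2)), Pow(-4682657, -1)), Mul(-4370550, Pow(3165585, -1))) = Add(Mul(Pow(-949, Rational(1, 2)), Rational(-1, 4682657)), Mul(-4370550, Rational(1, 3165585))) = Add(Mul(Mul(I, Pow(949, Rational(1, 2))), Rational(-1, 4682657)), Rational(-291370, 211039)) = Add(Mul(Rational(-1, 4682657), I, Pow(949, Rational(1, 2))), Rational(-291370, 211039)) = Add(Rational(-291370, 211039), Mul(Rational(-1, 4682657), I, Pow(949, Rational(1, 2))))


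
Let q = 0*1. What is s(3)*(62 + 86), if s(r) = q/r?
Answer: 0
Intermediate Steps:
q = 0
s(r) = 0 (s(r) = 0/r = 0)
s(3)*(62 + 86) = 0*(62 + 86) = 0*148 = 0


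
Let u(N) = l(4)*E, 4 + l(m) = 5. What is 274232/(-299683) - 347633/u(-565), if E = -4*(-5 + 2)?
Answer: -104182991123/3596196 ≈ -28970.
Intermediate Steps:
l(m) = 1 (l(m) = -4 + 5 = 1)
E = 12 (E = -4*(-3) = 12)
u(N) = 12 (u(N) = 1*12 = 12)
274232/(-299683) - 347633/u(-565) = 274232/(-299683) - 347633/12 = 274232*(-1/299683) - 347633*1/12 = -274232/299683 - 347633/12 = -104182991123/3596196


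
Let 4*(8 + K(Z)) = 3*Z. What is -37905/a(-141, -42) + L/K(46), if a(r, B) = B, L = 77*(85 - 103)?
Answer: 90121/106 ≈ 850.20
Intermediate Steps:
L = -1386 (L = 77*(-18) = -1386)
K(Z) = -8 + 3*Z/4 (K(Z) = -8 + (3*Z)/4 = -8 + 3*Z/4)
-37905/a(-141, -42) + L/K(46) = -37905/(-42) - 1386/(-8 + (3/4)*46) = -37905*(-1/42) - 1386/(-8 + 69/2) = 1805/2 - 1386/53/2 = 1805/2 - 1386*2/53 = 1805/2 - 2772/53 = 90121/106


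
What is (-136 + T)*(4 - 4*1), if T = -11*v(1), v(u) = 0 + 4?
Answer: 0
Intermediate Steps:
v(u) = 4
T = -44 (T = -11*4 = -44)
(-136 + T)*(4 - 4*1) = (-136 - 44)*(4 - 4*1) = -180*(4 - 4) = -180*0 = 0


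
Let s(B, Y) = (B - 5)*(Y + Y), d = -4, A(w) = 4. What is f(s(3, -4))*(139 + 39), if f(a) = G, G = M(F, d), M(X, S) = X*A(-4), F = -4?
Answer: -2848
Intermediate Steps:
s(B, Y) = 2*Y*(-5 + B) (s(B, Y) = (-5 + B)*(2*Y) = 2*Y*(-5 + B))
M(X, S) = 4*X (M(X, S) = X*4 = 4*X)
G = -16 (G = 4*(-4) = -16)
f(a) = -16
f(s(3, -4))*(139 + 39) = -16*(139 + 39) = -16*178 = -2848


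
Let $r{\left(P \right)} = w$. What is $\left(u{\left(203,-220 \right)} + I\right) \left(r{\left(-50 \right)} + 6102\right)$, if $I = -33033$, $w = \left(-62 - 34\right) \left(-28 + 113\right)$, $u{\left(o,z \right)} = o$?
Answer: $67564140$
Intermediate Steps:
$w = -8160$ ($w = \left(-96\right) 85 = -8160$)
$r{\left(P \right)} = -8160$
$\left(u{\left(203,-220 \right)} + I\right) \left(r{\left(-50 \right)} + 6102\right) = \left(203 - 33033\right) \left(-8160 + 6102\right) = \left(-32830\right) \left(-2058\right) = 67564140$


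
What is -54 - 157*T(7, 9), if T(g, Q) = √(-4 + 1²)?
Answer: -54 - 157*I*√3 ≈ -54.0 - 271.93*I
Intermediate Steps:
T(g, Q) = I*√3 (T(g, Q) = √(-4 + 1) = √(-3) = I*√3)
-54 - 157*T(7, 9) = -54 - 157*I*√3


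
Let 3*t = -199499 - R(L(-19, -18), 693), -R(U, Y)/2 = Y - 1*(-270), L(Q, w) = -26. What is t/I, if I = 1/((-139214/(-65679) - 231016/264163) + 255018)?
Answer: -874176384434991813892/52049885031 ≈ -1.6795e+10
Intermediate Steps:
R(U, Y) = -540 - 2*Y (R(U, Y) = -2*(Y - 1*(-270)) = -2*(Y + 270) = -2*(270 + Y) = -540 - 2*Y)
t = -197573/3 (t = (-199499 - (-540 - 2*693))/3 = (-199499 - (-540 - 1386))/3 = (-199499 - 1*(-1926))/3 = (-199499 + 1926)/3 = (⅓)*(-197573) = -197573/3 ≈ -65858.)
I = 17349961677/4424574129233204 (I = 1/((-139214*(-1/65679) - 231016*1/264163) + 255018) = 1/((139214/65679 - 231016/264163) + 255018) = 1/(21602288018/17349961677 + 255018) = 1/(4424574129233204/17349961677) = 17349961677/4424574129233204 ≈ 3.9213e-6)
t/I = -197573/(3*17349961677/4424574129233204) = -197573/3*4424574129233204/17349961677 = -874176384434991813892/52049885031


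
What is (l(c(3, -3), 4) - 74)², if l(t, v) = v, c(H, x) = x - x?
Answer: 4900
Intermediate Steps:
c(H, x) = 0
(l(c(3, -3), 4) - 74)² = (4 - 74)² = (-70)² = 4900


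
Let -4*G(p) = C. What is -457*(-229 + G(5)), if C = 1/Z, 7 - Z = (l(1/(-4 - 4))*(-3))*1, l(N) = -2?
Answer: 419069/4 ≈ 1.0477e+5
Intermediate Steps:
Z = 1 (Z = 7 - (-2*(-3)) = 7 - 6 = 1)
C = 1 (C = 1/1 = 1)
G(p) = -1/4 (G(p) = -1/4*1 = -1/4)
-457*(-229 + G(5)) = -457*(-229 - 1/4) = -457*(-917/4) = 419069/4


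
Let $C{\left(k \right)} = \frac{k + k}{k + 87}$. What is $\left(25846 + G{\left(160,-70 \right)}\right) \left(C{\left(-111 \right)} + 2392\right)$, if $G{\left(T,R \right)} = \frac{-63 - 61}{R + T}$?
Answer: $\frac{558534592}{9} \approx 6.2059 \cdot 10^{7}$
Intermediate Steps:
$G{\left(T,R \right)} = - \frac{124}{R + T}$
$C{\left(k \right)} = \frac{2 k}{87 + k}$
$\left(25846 + G{\left(160,-70 \right)}\right) \left(C{\left(-111 \right)} + 2392\right) = \left(25846 - \frac{124}{-70 + 160}\right) \left(2 \left(-111\right) \frac{1}{87 - 111} + 2392\right) = \left(25846 - \frac{124}{90}\right) \left(2 \left(-111\right) \frac{1}{-24} + 2392\right) = \left(25846 - \frac{62}{45}\right) \left(2 \left(-111\right) \left(- \frac{1}{24}\right) + 2392\right) = \left(25846 - \frac{62}{45}\right) \left(\frac{37}{4} + 2392\right) = \frac{1163008}{45} \cdot \frac{9605}{4} = \frac{558534592}{9}$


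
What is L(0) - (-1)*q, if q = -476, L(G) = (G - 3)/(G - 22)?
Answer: -10469/22 ≈ -475.86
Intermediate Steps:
L(G) = (-3 + G)/(-22 + G)
L(0) - (-1)*q = (-3 + 0)/(-22 + 0) - (-1)*(-476) = -3/(-22) - 1*476 = -1/22*(-3) - 476 = 3/22 - 476 = -10469/22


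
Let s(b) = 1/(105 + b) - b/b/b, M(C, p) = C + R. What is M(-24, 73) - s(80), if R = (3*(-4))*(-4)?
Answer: 71061/2960 ≈ 24.007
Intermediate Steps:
R = 48 (R = -12*(-4) = 48)
M(C, p) = 48 + C (M(C, p) = C + 48 = 48 + C)
s(b) = 1/(105 + b) - 1/b
M(-24, 73) - s(80) = (48 - 24) - (-105)/(80*(105 + 80)) = 24 - (-105)/(80*185) = 24 - 1*(-21/2960) = 24 + 21/2960 = 71061/2960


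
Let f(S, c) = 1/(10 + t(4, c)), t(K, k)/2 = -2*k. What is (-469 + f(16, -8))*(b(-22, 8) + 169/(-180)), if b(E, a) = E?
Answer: 81328913/7560 ≈ 10758.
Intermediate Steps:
t(K, k) = -4*k (t(K, k) = 2*(-2*k) = -4*k)
f(S, c) = 1/(10 - 4*c)
(-469 + f(16, -8))*(b(-22, 8) + 169/(-180)) = (-469 - 1/(-10 + 4*(-8)))*(-22 + 169/(-180)) = (-469 - 1/(-10 - 32))*(-22 + 169*(-1/180)) = (-469 - 1/(-42))*(-22 - 169/180) = (-469 - 1*(-1/42))*(-4129/180) = (-469 + 1/42)*(-4129/180) = -19697/42*(-4129/180) = 81328913/7560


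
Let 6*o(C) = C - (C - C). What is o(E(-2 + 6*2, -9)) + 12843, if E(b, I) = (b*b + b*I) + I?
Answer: 77059/6 ≈ 12843.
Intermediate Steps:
E(b, I) = I + b² + I*b (E(b, I) = (b² + I*b) + I = I + b² + I*b)
o(C) = C/6 (o(C) = (C - (C - C))/6 = (C - 1*0)/6 = (C + 0)/6 = C/6)
o(E(-2 + 6*2, -9)) + 12843 = (-9 + (-2 + 6*2)² - 9*(-2 + 6*2))/6 + 12843 = (-9 + (-2 + 12)² - 9*(-2 + 12))/6 + 12843 = (-9 + 10² - 9*10)/6 + 12843 = (-9 + 100 - 90)/6 + 12843 = (⅙)*1 + 12843 = ⅙ + 12843 = 77059/6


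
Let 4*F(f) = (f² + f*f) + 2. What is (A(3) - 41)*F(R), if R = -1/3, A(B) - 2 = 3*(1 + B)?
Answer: -15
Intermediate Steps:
A(B) = 5 + 3*B (A(B) = 2 + 3*(1 + B) = 2 + (3 + 3*B) = 5 + 3*B)
R = -⅓ (R = -1*⅓ = -⅓ ≈ -0.33333)
F(f) = ½ + f²/2 (F(f) = ((f² + f*f) + 2)/4 = ((f² + f²) + 2)/4 = (2*f² + 2)/4 = (2 + 2*f²)/4 = ½ + f²/2)
(A(3) - 41)*F(R) = ((5 + 3*3) - 41)*(½ + (-⅓)²/2) = ((5 + 9) - 41)*(½ + (½)*(⅑)) = (14 - 41)*(½ + 1/18) = -27*5/9 = -15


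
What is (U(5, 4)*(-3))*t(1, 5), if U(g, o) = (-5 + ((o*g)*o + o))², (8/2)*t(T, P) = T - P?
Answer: 18723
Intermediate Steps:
t(T, P) = -P/4 + T/4 (t(T, P) = (T - P)/4 = -P/4 + T/4)
U(g, o) = (-5 + o + g*o²)² (U(g, o) = (-5 + ((g*o)*o + o))² = (-5 + (g*o² + o))² = (-5 + (o + g*o²))² = (-5 + o + g*o²)²)
(U(5, 4)*(-3))*t(1, 5) = ((-5 + 4 + 5*4²)²*(-3))*(-¼*5 + (¼)*1) = ((-5 + 4 + 5*16)²*(-3))*(-5/4 + ¼) = ((-5 + 4 + 80)²*(-3))*(-1) = (79²*(-3))*(-1) = (6241*(-3))*(-1) = -18723*(-1) = 18723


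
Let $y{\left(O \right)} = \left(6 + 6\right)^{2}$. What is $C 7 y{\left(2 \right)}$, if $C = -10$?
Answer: $-10080$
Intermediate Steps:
$y{\left(O \right)} = 144$ ($y{\left(O \right)} = 12^{2} = 144$)
$C 7 y{\left(2 \right)} = \left(-10\right) 7 \cdot 144 = \left(-70\right) 144 = -10080$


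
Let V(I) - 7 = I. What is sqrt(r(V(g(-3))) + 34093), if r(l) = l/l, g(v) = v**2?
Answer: sqrt(34094) ≈ 184.65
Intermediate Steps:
V(I) = 7 + I
r(l) = 1
sqrt(r(V(g(-3))) + 34093) = sqrt(1 + 34093) = sqrt(34094)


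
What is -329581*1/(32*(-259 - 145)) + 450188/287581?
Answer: 100601264025/3717847168 ≈ 27.059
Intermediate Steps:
-329581*1/(32*(-259 - 145)) + 450188/287581 = -329581/(32*(-404)) + 450188*(1/287581) = -329581/(-12928) + 450188/287581 = -329581*(-1/12928) + 450188/287581 = 329581/12928 + 450188/287581 = 100601264025/3717847168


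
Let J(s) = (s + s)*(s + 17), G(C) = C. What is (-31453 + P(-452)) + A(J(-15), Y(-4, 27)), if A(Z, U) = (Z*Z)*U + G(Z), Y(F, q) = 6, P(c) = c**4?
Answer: 41740114503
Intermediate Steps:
J(s) = 2*s*(17 + s) (J(s) = (2*s)*(17 + s) = 2*s*(17 + s))
A(Z, U) = Z + U*Z**2 (A(Z, U) = (Z*Z)*U + Z = Z**2*U + Z = U*Z**2 + Z = Z + U*Z**2)
(-31453 + P(-452)) + A(J(-15), Y(-4, 27)) = (-31453 + (-452)**4) + (2*(-15)*(17 - 15))*(1 + 6*(2*(-15)*(17 - 15))) = (-31453 + 41740124416) + (2*(-15)*2)*(1 + 6*(2*(-15)*2)) = 41740092963 - 60*(1 + 6*(-60)) = 41740092963 - 60*(1 - 360) = 41740092963 - 60*(-359) = 41740092963 + 21540 = 41740114503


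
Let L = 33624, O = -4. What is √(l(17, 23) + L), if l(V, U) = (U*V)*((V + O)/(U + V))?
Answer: √13500430/20 ≈ 183.71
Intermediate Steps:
l(V, U) = U*V*(-4 + V)/(U + V) (l(V, U) = (U*V)*((V - 4)/(U + V)) = (U*V)*((-4 + V)/(U + V)) = U*V*(-4 + V)/(U + V))
√(l(17, 23) + L) = √(23*17*(-4 + 17)/(23 + 17) + 33624) = √(23*17*13/40 + 33624) = √(23*17*(1/40)*13 + 33624) = √(5083/40 + 33624) = √(1350043/40) = √13500430/20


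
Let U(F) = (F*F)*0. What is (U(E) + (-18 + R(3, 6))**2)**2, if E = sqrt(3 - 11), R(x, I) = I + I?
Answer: 1296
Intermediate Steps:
R(x, I) = 2*I
E = 2*I*sqrt(2) (E = sqrt(-8) = 2*I*sqrt(2) ≈ 2.8284*I)
U(F) = 0 (U(F) = F**2*0 = 0)
(U(E) + (-18 + R(3, 6))**2)**2 = (0 + (-18 + 2*6)**2)**2 = (0 + (-18 + 12)**2)**2 = (0 + (-6)**2)**2 = (0 + 36)**2 = 36**2 = 1296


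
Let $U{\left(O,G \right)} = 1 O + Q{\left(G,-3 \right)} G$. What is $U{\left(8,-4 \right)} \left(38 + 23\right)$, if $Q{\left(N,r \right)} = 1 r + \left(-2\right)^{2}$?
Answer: $244$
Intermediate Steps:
$Q{\left(N,r \right)} = 4 + r$ ($Q{\left(N,r \right)} = r + 4 = 4 + r$)
$U{\left(O,G \right)} = G + O$ ($U{\left(O,G \right)} = 1 O + \left(4 - 3\right) G = O + 1 G = O + G = G + O$)
$U{\left(8,-4 \right)} \left(38 + 23\right) = \left(-4 + 8\right) \left(38 + 23\right) = 4 \cdot 61 = 244$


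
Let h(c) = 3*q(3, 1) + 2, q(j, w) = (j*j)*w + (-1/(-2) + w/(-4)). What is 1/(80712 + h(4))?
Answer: 4/322967 ≈ 1.2385e-5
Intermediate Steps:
q(j, w) = ½ - w/4 + w*j² (q(j, w) = j²*w + (-1*(-½) + w*(-¼)) = w*j² + (½ - w/4) = ½ - w/4 + w*j²)
h(c) = 119/4 (h(c) = 3*(½ - ¼*1 + 1*3²) + 2 = 3*(½ - ¼ + 1*9) + 2 = 3*(½ - ¼ + 9) + 2 = 3*(37/4) + 2 = 111/4 + 2 = 119/4)
1/(80712 + h(4)) = 1/(80712 + 119/4) = 1/(322967/4) = 4/322967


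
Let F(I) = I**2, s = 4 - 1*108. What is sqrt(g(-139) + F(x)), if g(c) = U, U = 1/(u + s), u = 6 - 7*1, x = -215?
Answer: 2*sqrt(127407630)/105 ≈ 215.00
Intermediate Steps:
s = -104 (s = 4 - 108 = -104)
u = -1 (u = 6 - 7 = -1)
U = -1/105 (U = 1/(-1 - 104) = 1/(-105) = -1/105 ≈ -0.0095238)
g(c) = -1/105
sqrt(g(-139) + F(x)) = sqrt(-1/105 + (-215)**2) = sqrt(-1/105 + 46225) = sqrt(4853624/105) = 2*sqrt(127407630)/105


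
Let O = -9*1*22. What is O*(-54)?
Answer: 10692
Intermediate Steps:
O = -198 (O = -9*22 = -198)
O*(-54) = -198*(-54) = 10692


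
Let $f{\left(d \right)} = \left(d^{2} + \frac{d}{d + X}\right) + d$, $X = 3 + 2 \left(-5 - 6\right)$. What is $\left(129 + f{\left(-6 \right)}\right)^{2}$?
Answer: $\frac{15848361}{625} \approx 25357.0$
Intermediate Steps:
$X = -19$ ($X = 3 + 2 \left(-5 - 6\right) = 3 + 2 \left(-11\right) = 3 - 22 = -19$)
$f{\left(d \right)} = d + d^{2} + \frac{d}{-19 + d}$ ($f{\left(d \right)} = \left(d^{2} + \frac{d}{d - 19}\right) + d = \left(d^{2} + \frac{d}{-19 + d}\right) + d = d + d^{2} + \frac{d}{-19 + d}$)
$\left(129 + f{\left(-6 \right)}\right)^{2} = \left(129 - \frac{6 \left(-18 + \left(-6\right)^{2} - -108\right)}{-19 - 6}\right)^{2} = \left(129 - \frac{6 \left(-18 + 36 + 108\right)}{-25}\right)^{2} = \left(129 - \left(- \frac{6}{25}\right) 126\right)^{2} = \left(129 + \frac{756}{25}\right)^{2} = \left(\frac{3981}{25}\right)^{2} = \frac{15848361}{625}$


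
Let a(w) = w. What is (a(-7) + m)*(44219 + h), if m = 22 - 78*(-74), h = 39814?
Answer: 486298971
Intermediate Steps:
m = 5794 (m = 22 + 5772 = 5794)
(a(-7) + m)*(44219 + h) = (-7 + 5794)*(44219 + 39814) = 5787*84033 = 486298971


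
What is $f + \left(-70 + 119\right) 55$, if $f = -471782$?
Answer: $-469087$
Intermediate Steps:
$f + \left(-70 + 119\right) 55 = -471782 + \left(-70 + 119\right) 55 = -471782 + 49 \cdot 55 = -471782 + 2695 = -469087$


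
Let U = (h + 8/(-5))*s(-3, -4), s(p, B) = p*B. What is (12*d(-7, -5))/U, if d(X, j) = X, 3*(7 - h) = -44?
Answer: -15/43 ≈ -0.34884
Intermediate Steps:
h = 65/3 (h = 7 - ⅓*(-44) = 7 + 44/3 = 65/3 ≈ 21.667)
s(p, B) = B*p
U = 1204/5 (U = (65/3 + 8/(-5))*(-4*(-3)) = (65/3 + 8*(-⅕))*12 = (65/3 - 8/5)*12 = (301/15)*12 = 1204/5 ≈ 240.80)
(12*d(-7, -5))/U = (12*(-7))/(1204/5) = -84*5/1204 = -15/43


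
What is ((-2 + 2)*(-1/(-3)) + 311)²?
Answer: 96721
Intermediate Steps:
((-2 + 2)*(-1/(-3)) + 311)² = (0*(-1*(-⅓)) + 311)² = (0*(⅓) + 311)² = (0 + 311)² = 311² = 96721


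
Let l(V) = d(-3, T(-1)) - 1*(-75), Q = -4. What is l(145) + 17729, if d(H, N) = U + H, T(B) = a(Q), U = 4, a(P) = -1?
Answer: 17805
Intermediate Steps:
T(B) = -1
d(H, N) = 4 + H
l(V) = 76 (l(V) = (4 - 3) - 1*(-75) = 1 + 75 = 76)
l(145) + 17729 = 76 + 17729 = 17805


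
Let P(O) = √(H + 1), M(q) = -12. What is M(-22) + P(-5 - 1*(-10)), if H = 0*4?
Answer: -11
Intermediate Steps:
H = 0
P(O) = 1 (P(O) = √(0 + 1) = √1 = 1)
M(-22) + P(-5 - 1*(-10)) = -12 + 1 = -11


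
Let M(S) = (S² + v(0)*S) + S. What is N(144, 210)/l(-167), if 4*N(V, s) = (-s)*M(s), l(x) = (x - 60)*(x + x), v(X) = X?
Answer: -2326275/75818 ≈ -30.682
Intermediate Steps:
M(S) = S + S² (M(S) = (S² + 0*S) + S = (S² + 0) + S = S² + S = S + S²)
l(x) = 2*x*(-60 + x) (l(x) = (-60 + x)*(2*x) = 2*x*(-60 + x))
N(V, s) = -s²*(1 + s)/4 (N(V, s) = ((-s)*(s*(1 + s)))/4 = (-s²*(1 + s))/4 = -s²*(1 + s)/4)
N(144, 210)/l(-167) = ((¼)*210²*(-1 - 1*210))/((2*(-167)*(-60 - 167))) = ((¼)*44100*(-1 - 210))/((2*(-167)*(-227))) = ((¼)*44100*(-211))/75818 = -2326275*1/75818 = -2326275/75818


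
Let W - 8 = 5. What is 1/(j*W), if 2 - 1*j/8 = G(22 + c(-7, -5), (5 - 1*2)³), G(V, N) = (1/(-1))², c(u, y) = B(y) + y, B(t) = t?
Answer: 1/104 ≈ 0.0096154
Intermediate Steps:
W = 13 (W = 8 + 5 = 13)
c(u, y) = 2*y (c(u, y) = y + y = 2*y)
G(V, N) = 1 (G(V, N) = (-1)² = 1)
j = 8 (j = 16 - 8*1 = 16 - 8 = 8)
1/(j*W) = 1/(8*13) = 1/104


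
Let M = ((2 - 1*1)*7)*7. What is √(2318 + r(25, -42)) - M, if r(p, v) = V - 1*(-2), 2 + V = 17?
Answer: -49 + √2335 ≈ -0.67816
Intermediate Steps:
V = 15 (V = -2 + 17 = 15)
r(p, v) = 17 (r(p, v) = 15 - 1*(-2) = 15 + 2 = 17)
M = 49 (M = ((2 - 1)*7)*7 = (1*7)*7 = 7*7 = 49)
√(2318 + r(25, -42)) - M = √(2318 + 17) - 1*49 = √2335 - 49 = -49 + √2335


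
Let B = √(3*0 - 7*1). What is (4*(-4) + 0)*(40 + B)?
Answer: -640 - 16*I*√7 ≈ -640.0 - 42.332*I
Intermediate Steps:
B = I*√7 (B = √(0 - 7) = √(-7) = I*√7 ≈ 2.6458*I)
(4*(-4) + 0)*(40 + B) = (4*(-4) + 0)*(40 + I*√7) = (-16 + 0)*(40 + I*√7) = -16*(40 + I*√7) = -640 - 16*I*√7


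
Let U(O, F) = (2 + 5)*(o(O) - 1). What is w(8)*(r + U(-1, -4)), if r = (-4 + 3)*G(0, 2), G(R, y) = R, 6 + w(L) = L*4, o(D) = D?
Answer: -364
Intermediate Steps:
w(L) = -6 + 4*L (w(L) = -6 + L*4 = -6 + 4*L)
U(O, F) = -7 + 7*O (U(O, F) = (2 + 5)*(O - 1) = 7*(-1 + O) = -7 + 7*O)
r = 0 (r = (-4 + 3)*0 = -1*0 = 0)
w(8)*(r + U(-1, -4)) = (-6 + 4*8)*(0 + (-7 + 7*(-1))) = (-6 + 32)*(0 + (-7 - 7)) = 26*(0 - 14) = 26*(-14) = -364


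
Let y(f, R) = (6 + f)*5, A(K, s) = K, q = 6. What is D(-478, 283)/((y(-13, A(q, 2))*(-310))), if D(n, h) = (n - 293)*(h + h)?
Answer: -218193/5425 ≈ -40.220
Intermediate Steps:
D(n, h) = 2*h*(-293 + n) (D(n, h) = (-293 + n)*(2*h) = 2*h*(-293 + n))
y(f, R) = 30 + 5*f
D(-478, 283)/((y(-13, A(q, 2))*(-310))) = (2*283*(-293 - 478))/(((30 + 5*(-13))*(-310))) = (2*283*(-771))/(((30 - 65)*(-310))) = -436386/((-35*(-310))) = -436386/10850 = -436386*1/10850 = -218193/5425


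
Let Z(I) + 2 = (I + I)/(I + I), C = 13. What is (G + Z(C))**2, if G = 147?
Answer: 21316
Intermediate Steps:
Z(I) = -1 (Z(I) = -2 + (I + I)/(I + I) = -2 + (2*I)/((2*I)) = -2 + (2*I)*(1/(2*I)) = -2 + 1 = -1)
(G + Z(C))**2 = (147 - 1)**2 = 146**2 = 21316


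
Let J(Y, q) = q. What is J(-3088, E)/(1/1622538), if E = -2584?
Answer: -4192638192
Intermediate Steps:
J(-3088, E)/(1/1622538) = -2584/(1/1622538) = -2584/1/1622538 = -2584*1622538 = -4192638192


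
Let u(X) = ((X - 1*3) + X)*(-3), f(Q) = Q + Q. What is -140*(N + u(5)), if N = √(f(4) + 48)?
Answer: 2940 - 280*√14 ≈ 1892.3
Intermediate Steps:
f(Q) = 2*Q
u(X) = 9 - 6*X (u(X) = ((X - 3) + X)*(-3) = ((-3 + X) + X)*(-3) = (-3 + 2*X)*(-3) = 9 - 6*X)
N = 2*√14 (N = √(2*4 + 48) = √(8 + 48) = √56 = 2*√14 ≈ 7.4833)
-140*(N + u(5)) = -140*(2*√14 + (9 - 6*5)) = -140*(2*√14 + (9 - 30)) = -140*(2*√14 - 21) = -140*(-21 + 2*√14) = 2940 - 280*√14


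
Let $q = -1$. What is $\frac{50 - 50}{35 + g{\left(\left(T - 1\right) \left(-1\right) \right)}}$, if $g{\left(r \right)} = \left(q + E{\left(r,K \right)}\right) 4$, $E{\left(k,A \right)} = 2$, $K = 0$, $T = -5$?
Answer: $0$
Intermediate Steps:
$g{\left(r \right)} = 4$ ($g{\left(r \right)} = \left(-1 + 2\right) 4 = 1 \cdot 4 = 4$)
$\frac{50 - 50}{35 + g{\left(\left(T - 1\right) \left(-1\right) \right)}} = \frac{50 - 50}{35 + 4} = \frac{1}{39} \cdot 0 = 0$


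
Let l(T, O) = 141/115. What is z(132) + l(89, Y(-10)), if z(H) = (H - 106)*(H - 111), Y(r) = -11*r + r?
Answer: 62931/115 ≈ 547.23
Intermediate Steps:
Y(r) = -10*r
z(H) = (-111 + H)*(-106 + H) (z(H) = (-106 + H)*(-111 + H) = (-111 + H)*(-106 + H))
l(T, O) = 141/115 (l(T, O) = 141*(1/115) = 141/115)
z(132) + l(89, Y(-10)) = (11766 + 132² - 217*132) + 141/115 = (11766 + 17424 - 28644) + 141/115 = 546 + 141/115 = 62931/115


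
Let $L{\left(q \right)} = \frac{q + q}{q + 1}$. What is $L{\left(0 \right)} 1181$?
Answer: $0$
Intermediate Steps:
$L{\left(q \right)} = \frac{2 q}{1 + q}$
$L{\left(0 \right)} 1181 = 2 \cdot 0 \frac{1}{1 + 0} \cdot 1181 = 2 \cdot 0 \cdot 1^{-1} \cdot 1181 = 2 \cdot 0 \cdot 1 \cdot 1181 = 0 \cdot 1181 = 0$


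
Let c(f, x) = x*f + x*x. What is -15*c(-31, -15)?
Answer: -10350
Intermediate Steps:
c(f, x) = x² + f*x (c(f, x) = f*x + x² = x² + f*x)
-15*c(-31, -15) = -(-225)*(-31 - 15) = -(-225)*(-46) = -15*690 = -10350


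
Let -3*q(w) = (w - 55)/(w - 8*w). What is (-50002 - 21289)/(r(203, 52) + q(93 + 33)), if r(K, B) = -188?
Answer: 188635986/497377 ≈ 379.26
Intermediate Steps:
q(w) = (-55 + w)/(21*w) (q(w) = -(w - 55)/(3*(w - 8*w)) = -(-55 + w)/(3*((-7*w))) = -(-55 + w)*(-1/(7*w))/3 = -(-1)*(-55 + w)/(21*w) = (-55 + w)/(21*w))
(-50002 - 21289)/(r(203, 52) + q(93 + 33)) = (-50002 - 21289)/(-188 + (-55 + (93 + 33))/(21*(93 + 33))) = -71291/(-188 + (1/21)*(-55 + 126)/126) = -71291/(-188 + (1/21)*(1/126)*71) = -71291/(-188 + 71/2646) = -71291/(-497377/2646) = -71291*(-2646/497377) = 188635986/497377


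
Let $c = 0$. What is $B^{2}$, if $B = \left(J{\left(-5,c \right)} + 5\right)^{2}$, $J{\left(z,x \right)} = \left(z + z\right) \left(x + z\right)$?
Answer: $9150625$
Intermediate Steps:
$J{\left(z,x \right)} = 2 z \left(x + z\right)$
$B = 3025$ ($B = \left(2 \left(-5\right) \left(0 - 5\right) + 5\right)^{2} = \left(2 \left(-5\right) \left(-5\right) + 5\right)^{2} = \left(50 + 5\right)^{2} = 55^{2} = 3025$)
$B^{2} = 3025^{2} = 9150625$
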